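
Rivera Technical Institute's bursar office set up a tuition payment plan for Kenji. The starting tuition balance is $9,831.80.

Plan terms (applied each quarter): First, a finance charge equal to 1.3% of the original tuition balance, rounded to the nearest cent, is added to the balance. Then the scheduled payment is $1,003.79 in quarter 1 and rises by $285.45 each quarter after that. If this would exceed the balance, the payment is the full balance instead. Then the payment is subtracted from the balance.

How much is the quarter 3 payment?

$1,574.69

Quarter 1: $9,831.80 +$127.81 interest = $9,959.61; pay $1,003.79 → $8,955.82
Quarter 2: $8,955.82 +$127.81 interest = $9,083.63; pay $1,289.24 → $7,794.39
Quarter 3: $7,794.39 +$127.81 interest = $7,922.20; pay $1,574.69 → $6,347.51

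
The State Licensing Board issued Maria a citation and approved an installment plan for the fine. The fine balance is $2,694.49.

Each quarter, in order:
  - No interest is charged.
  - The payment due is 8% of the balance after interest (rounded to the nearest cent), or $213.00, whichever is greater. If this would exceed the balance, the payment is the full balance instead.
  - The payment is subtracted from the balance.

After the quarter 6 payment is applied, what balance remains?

$1,413.93

Quarter 1: opening $2,694.49; payment $215.56; balance $2,478.93
Quarter 2: opening $2,478.93; payment $213.00; balance $2,265.93
Quarter 3: opening $2,265.93; payment $213.00; balance $2,052.93
Quarter 4: opening $2,052.93; payment $213.00; balance $1,839.93
Quarter 5: opening $1,839.93; payment $213.00; balance $1,626.93
Quarter 6: opening $1,626.93; payment $213.00; balance $1,413.93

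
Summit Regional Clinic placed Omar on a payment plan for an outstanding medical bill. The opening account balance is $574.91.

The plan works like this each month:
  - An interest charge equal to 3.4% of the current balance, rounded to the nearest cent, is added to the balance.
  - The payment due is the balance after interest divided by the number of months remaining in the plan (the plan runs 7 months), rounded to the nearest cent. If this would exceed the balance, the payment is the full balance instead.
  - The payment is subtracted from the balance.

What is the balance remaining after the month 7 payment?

$0.00

# | Opening | Interest | Payment | End bal
1 | $574.91 | $19.55 | $84.92 | $509.54
2 | $509.54 | $17.32 | $87.81 | $439.05
3 | $439.05 | $14.93 | $90.80 | $363.18
4 | $363.18 | $12.35 | $93.88 | $281.65
5 | $281.65 | $9.58 | $97.08 | $194.15
6 | $194.15 | $6.60 | $100.38 | $100.37
7 | $100.37 | $3.41 | $103.78 | $0.00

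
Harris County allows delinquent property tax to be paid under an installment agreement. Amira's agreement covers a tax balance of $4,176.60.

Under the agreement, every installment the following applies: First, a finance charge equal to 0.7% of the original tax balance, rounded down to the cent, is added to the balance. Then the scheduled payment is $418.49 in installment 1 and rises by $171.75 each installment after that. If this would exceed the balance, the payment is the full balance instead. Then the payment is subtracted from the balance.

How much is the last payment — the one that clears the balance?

Installment 1: opening $4,176.60; interest $29.23 → $4,205.83; payment $418.49; balance $3,787.34
Installment 2: opening $3,787.34; interest $29.23 → $3,816.57; payment $590.24; balance $3,226.33
Installment 3: opening $3,226.33; interest $29.23 → $3,255.56; payment $761.99; balance $2,493.57
Installment 4: opening $2,493.57; interest $29.23 → $2,522.80; payment $933.74; balance $1,589.06
Installment 5: opening $1,589.06; interest $29.23 → $1,618.29; payment $1,105.49; balance $512.80
Installment 6: opening $512.80; interest $29.23 → $542.03; payment $542.03; balance $0.00

$542.03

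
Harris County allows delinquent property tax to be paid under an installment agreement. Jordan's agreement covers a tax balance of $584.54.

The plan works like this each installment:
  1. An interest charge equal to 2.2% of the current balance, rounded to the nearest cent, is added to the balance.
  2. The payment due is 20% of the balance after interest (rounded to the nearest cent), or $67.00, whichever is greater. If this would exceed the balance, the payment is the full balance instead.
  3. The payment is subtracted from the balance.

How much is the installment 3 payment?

$79.87

Installment 1: opening $584.54; interest $12.86 → $597.40; payment $119.48; balance $477.92
Installment 2: opening $477.92; interest $10.51 → $488.43; payment $97.69; balance $390.74
Installment 3: opening $390.74; interest $8.60 → $399.34; payment $79.87; balance $319.47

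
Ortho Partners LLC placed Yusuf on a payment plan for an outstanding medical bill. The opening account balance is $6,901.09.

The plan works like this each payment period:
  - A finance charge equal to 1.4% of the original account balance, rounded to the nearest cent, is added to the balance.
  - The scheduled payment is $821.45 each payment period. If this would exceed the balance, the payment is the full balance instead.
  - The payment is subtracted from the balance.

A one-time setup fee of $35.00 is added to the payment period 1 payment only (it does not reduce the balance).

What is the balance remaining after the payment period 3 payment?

$4,726.60

# | Opening | Interest | Payment | Fee | End bal
1 | $6,901.09 | $96.62 | $821.45 | $35.00 | $6,176.26
2 | $6,176.26 | $96.62 | $821.45 | — | $5,451.43
3 | $5,451.43 | $96.62 | $821.45 | — | $4,726.60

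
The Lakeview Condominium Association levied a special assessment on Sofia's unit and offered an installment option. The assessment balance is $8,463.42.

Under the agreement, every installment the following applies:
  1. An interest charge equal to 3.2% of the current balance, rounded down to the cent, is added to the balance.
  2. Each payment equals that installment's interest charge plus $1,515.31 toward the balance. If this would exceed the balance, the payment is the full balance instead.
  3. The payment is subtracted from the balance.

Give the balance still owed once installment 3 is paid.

# | Opening | Interest | Payment | End bal
1 | $8,463.42 | $270.82 | $1,786.13 | $6,948.11
2 | $6,948.11 | $222.33 | $1,737.64 | $5,432.80
3 | $5,432.80 | $173.84 | $1,689.15 | $3,917.49

$3,917.49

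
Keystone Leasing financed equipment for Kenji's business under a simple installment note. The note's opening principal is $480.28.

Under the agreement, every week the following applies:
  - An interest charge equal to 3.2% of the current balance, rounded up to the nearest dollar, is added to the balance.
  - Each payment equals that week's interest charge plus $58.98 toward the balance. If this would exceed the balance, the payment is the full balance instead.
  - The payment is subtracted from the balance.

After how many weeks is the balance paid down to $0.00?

9

Week 1: $480.28 +$16.00 interest = $496.28; pay $74.98 → $421.30
Week 2: $421.30 +$14.00 interest = $435.30; pay $72.98 → $362.32
Week 3: $362.32 +$12.00 interest = $374.32; pay $70.98 → $303.34
Week 4: $303.34 +$10.00 interest = $313.34; pay $68.98 → $244.36
Week 5: $244.36 +$8.00 interest = $252.36; pay $66.98 → $185.38
Week 6: $185.38 +$6.00 interest = $191.38; pay $64.98 → $126.40
Week 7: $126.40 +$5.00 interest = $131.40; pay $63.98 → $67.42
Week 8: $67.42 +$3.00 interest = $70.42; pay $61.98 → $8.44
Week 9: $8.44 +$1.00 interest = $9.44; pay $9.44 → $0.00
Balance reaches $0.00 in week 9.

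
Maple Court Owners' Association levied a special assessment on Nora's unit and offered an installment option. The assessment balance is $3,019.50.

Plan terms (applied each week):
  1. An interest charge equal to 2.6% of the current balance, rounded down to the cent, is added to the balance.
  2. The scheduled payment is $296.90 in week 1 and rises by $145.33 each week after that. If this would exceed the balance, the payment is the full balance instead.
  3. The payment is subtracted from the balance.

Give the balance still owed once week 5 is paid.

# | Opening | Interest | Payment | End bal
1 | $3,019.50 | $78.50 | $296.90 | $2,801.10
2 | $2,801.10 | $72.82 | $442.23 | $2,431.69
3 | $2,431.69 | $63.22 | $587.56 | $1,907.35
4 | $1,907.35 | $49.59 | $732.89 | $1,224.05
5 | $1,224.05 | $31.82 | $878.22 | $377.65

$377.65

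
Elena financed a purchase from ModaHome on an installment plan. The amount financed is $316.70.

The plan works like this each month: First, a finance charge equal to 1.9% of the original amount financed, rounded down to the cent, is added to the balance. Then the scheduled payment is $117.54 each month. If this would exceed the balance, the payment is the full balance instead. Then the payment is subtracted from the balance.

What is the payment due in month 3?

$99.65

Month 1: opening $316.70; interest $6.01 → $322.71; payment $117.54; balance $205.17
Month 2: opening $205.17; interest $6.01 → $211.18; payment $117.54; balance $93.64
Month 3: opening $93.64; interest $6.01 → $99.65; payment $99.65; balance $0.00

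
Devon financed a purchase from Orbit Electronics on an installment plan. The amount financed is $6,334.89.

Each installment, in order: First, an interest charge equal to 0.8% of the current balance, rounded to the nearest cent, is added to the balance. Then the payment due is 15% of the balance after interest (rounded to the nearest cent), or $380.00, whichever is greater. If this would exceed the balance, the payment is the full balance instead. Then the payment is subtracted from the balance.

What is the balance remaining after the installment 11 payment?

$677.42

Installment 1: opening $6,334.89; interest $50.68 → $6,385.57; payment $957.84; balance $5,427.73
Installment 2: opening $5,427.73; interest $43.42 → $5,471.15; payment $820.67; balance $4,650.48
Installment 3: opening $4,650.48; interest $37.20 → $4,687.68; payment $703.15; balance $3,984.53
Installment 4: opening $3,984.53; interest $31.88 → $4,016.41; payment $602.46; balance $3,413.95
Installment 5: opening $3,413.95; interest $27.31 → $3,441.26; payment $516.19; balance $2,925.07
Installment 6: opening $2,925.07; interest $23.40 → $2,948.47; payment $442.27; balance $2,506.20
Installment 7: opening $2,506.20; interest $20.05 → $2,526.25; payment $380.00; balance $2,146.25
Installment 8: opening $2,146.25; interest $17.17 → $2,163.42; payment $380.00; balance $1,783.42
Installment 9: opening $1,783.42; interest $14.27 → $1,797.69; payment $380.00; balance $1,417.69
Installment 10: opening $1,417.69; interest $11.34 → $1,429.03; payment $380.00; balance $1,049.03
Installment 11: opening $1,049.03; interest $8.39 → $1,057.42; payment $380.00; balance $677.42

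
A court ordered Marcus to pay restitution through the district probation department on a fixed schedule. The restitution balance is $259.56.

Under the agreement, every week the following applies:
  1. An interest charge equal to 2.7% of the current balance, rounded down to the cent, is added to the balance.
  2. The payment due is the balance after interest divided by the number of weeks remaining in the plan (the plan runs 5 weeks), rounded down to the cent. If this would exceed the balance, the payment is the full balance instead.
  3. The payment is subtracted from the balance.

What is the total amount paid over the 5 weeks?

Week 1: opening $259.56; interest $7.00 → $266.56; payment $53.31; balance $213.25
Week 2: opening $213.25; interest $5.75 → $219.00; payment $54.75; balance $164.25
Week 3: opening $164.25; interest $4.43 → $168.68; payment $56.22; balance $112.46
Week 4: opening $112.46; interest $3.03 → $115.49; payment $57.74; balance $57.75
Week 5: opening $57.75; interest $1.55 → $59.30; payment $59.30; balance $0.00
Total paid: $281.32

$281.32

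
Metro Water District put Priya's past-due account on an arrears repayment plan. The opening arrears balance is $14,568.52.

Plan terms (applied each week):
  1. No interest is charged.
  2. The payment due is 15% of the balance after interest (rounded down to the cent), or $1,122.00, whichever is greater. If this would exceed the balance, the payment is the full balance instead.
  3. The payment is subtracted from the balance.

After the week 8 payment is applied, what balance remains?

Week 1: opening $14,568.52; payment $2,185.27; balance $12,383.25
Week 2: opening $12,383.25; payment $1,857.48; balance $10,525.77
Week 3: opening $10,525.77; payment $1,578.86; balance $8,946.91
Week 4: opening $8,946.91; payment $1,342.03; balance $7,604.88
Week 5: opening $7,604.88; payment $1,140.73; balance $6,464.15
Week 6: opening $6,464.15; payment $1,122.00; balance $5,342.15
Week 7: opening $5,342.15; payment $1,122.00; balance $4,220.15
Week 8: opening $4,220.15; payment $1,122.00; balance $3,098.15

$3,098.15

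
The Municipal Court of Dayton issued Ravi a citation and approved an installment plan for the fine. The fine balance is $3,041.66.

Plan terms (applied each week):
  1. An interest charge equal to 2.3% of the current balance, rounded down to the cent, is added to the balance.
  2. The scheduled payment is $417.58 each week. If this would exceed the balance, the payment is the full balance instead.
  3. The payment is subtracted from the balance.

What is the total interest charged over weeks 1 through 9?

$325.75

Week 1: $3,041.66 +$69.95 interest = $3,111.61; pay $417.58 → $2,694.03
Week 2: $2,694.03 +$61.96 interest = $2,755.99; pay $417.58 → $2,338.41
Week 3: $2,338.41 +$53.78 interest = $2,392.19; pay $417.58 → $1,974.61
Week 4: $1,974.61 +$45.41 interest = $2,020.02; pay $417.58 → $1,602.44
Week 5: $1,602.44 +$36.85 interest = $1,639.29; pay $417.58 → $1,221.71
Week 6: $1,221.71 +$28.09 interest = $1,249.80; pay $417.58 → $832.22
Week 7: $832.22 +$19.14 interest = $851.36; pay $417.58 → $433.78
Week 8: $433.78 +$9.97 interest = $443.75; pay $417.58 → $26.17
Week 9: $26.17 +$0.60 interest = $26.77; pay $26.77 → $0.00
Total interest: $69.95 + $61.96 + $53.78 + $45.41 + $36.85 + $28.09 + $19.14 + $9.97 + $0.60 = $325.75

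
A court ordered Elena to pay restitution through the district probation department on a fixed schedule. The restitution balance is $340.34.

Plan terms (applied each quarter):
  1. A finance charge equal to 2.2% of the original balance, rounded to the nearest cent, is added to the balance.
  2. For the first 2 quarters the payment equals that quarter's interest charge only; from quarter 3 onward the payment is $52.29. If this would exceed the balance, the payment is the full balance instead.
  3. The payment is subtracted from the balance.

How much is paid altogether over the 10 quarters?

Quarter 1: $340.34 +$7.49 interest = $347.83; pay $7.49 → $340.34
Quarter 2: $340.34 +$7.49 interest = $347.83; pay $7.49 → $340.34
Quarter 3: $340.34 +$7.49 interest = $347.83; pay $52.29 → $295.54
Quarter 4: $295.54 +$7.49 interest = $303.03; pay $52.29 → $250.74
Quarter 5: $250.74 +$7.49 interest = $258.23; pay $52.29 → $205.94
Quarter 6: $205.94 +$7.49 interest = $213.43; pay $52.29 → $161.14
Quarter 7: $161.14 +$7.49 interest = $168.63; pay $52.29 → $116.34
Quarter 8: $116.34 +$7.49 interest = $123.83; pay $52.29 → $71.54
Quarter 9: $71.54 +$7.49 interest = $79.03; pay $52.29 → $26.74
Quarter 10: $26.74 +$7.49 interest = $34.23; pay $34.23 → $0.00
Total paid: $415.24

$415.24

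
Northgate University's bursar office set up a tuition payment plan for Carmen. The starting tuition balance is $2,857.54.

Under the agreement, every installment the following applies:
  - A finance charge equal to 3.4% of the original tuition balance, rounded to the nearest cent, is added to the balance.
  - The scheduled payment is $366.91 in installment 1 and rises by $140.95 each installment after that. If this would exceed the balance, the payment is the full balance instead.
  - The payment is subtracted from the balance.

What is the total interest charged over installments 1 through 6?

Installment 1: opening $2,857.54; interest $97.16 → $2,954.70; payment $366.91; balance $2,587.79
Installment 2: opening $2,587.79; interest $97.16 → $2,684.95; payment $507.86; balance $2,177.09
Installment 3: opening $2,177.09; interest $97.16 → $2,274.25; payment $648.81; balance $1,625.44
Installment 4: opening $1,625.44; interest $97.16 → $1,722.60; payment $789.76; balance $932.84
Installment 5: opening $932.84; interest $97.16 → $1,030.00; payment $930.71; balance $99.29
Installment 6: opening $99.29; interest $97.16 → $196.45; payment $196.45; balance $0.00
Total interest: $97.16 + $97.16 + $97.16 + $97.16 + $97.16 + $97.16 = $582.96

$582.96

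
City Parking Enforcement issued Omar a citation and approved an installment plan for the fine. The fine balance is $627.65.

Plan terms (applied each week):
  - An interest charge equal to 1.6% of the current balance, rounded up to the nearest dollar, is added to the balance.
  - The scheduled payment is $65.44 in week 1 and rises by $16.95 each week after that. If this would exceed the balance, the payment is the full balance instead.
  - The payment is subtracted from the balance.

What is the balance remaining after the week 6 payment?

$25.76

Week 1: opening $627.65; interest $11.00 → $638.65; payment $65.44; balance $573.21
Week 2: opening $573.21; interest $10.00 → $583.21; payment $82.39; balance $500.82
Week 3: opening $500.82; interest $9.00 → $509.82; payment $99.34; balance $410.48
Week 4: opening $410.48; interest $7.00 → $417.48; payment $116.29; balance $301.19
Week 5: opening $301.19; interest $5.00 → $306.19; payment $133.24; balance $172.95
Week 6: opening $172.95; interest $3.00 → $175.95; payment $150.19; balance $25.76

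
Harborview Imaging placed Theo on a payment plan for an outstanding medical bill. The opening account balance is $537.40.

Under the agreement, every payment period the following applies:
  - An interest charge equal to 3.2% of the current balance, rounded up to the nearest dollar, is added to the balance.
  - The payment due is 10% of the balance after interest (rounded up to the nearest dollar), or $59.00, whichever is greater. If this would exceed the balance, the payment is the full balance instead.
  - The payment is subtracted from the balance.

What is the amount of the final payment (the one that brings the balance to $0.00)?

$4.40

Payment period 1: $537.40 +$18.00 interest = $555.40; pay $59.00 → $496.40
Payment period 2: $496.40 +$16.00 interest = $512.40; pay $59.00 → $453.40
Payment period 3: $453.40 +$15.00 interest = $468.40; pay $59.00 → $409.40
Payment period 4: $409.40 +$14.00 interest = $423.40; pay $59.00 → $364.40
Payment period 5: $364.40 +$12.00 interest = $376.40; pay $59.00 → $317.40
Payment period 6: $317.40 +$11.00 interest = $328.40; pay $59.00 → $269.40
Payment period 7: $269.40 +$9.00 interest = $278.40; pay $59.00 → $219.40
Payment period 8: $219.40 +$8.00 interest = $227.40; pay $59.00 → $168.40
Payment period 9: $168.40 +$6.00 interest = $174.40; pay $59.00 → $115.40
Payment period 10: $115.40 +$4.00 interest = $119.40; pay $59.00 → $60.40
Payment period 11: $60.40 +$2.00 interest = $62.40; pay $59.00 → $3.40
Payment period 12: $3.40 +$1.00 interest = $4.40; pay $4.40 → $0.00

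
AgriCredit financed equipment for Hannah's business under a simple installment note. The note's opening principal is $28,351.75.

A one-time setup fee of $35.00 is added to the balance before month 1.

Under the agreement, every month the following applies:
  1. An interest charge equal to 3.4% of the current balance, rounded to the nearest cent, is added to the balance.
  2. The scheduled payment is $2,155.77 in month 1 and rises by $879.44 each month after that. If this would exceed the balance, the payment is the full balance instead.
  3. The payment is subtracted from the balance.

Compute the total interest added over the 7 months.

# | Opening | Interest | Payment | End bal
1 | $28,386.75 | $965.15 | $2,155.77 | $27,196.13
2 | $27,196.13 | $924.67 | $3,035.21 | $25,085.59
3 | $25,085.59 | $852.91 | $3,914.65 | $22,023.85
4 | $22,023.85 | $748.81 | $4,794.09 | $17,978.57
5 | $17,978.57 | $611.27 | $5,673.53 | $12,916.31
6 | $12,916.31 | $439.15 | $6,552.97 | $6,802.49
7 | $6,802.49 | $231.28 | $7,033.77 | $0.00
Total interest: $965.15 + $924.67 + $852.91 + $748.81 + $611.27 + $439.15 + $231.28 = $4,773.24

$4,773.24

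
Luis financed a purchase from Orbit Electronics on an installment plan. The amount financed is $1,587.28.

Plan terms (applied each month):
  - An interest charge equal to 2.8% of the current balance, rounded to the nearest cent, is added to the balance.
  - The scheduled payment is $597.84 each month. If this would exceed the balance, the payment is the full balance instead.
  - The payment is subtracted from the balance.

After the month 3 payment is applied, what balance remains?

$0.00

Month 1: $1,587.28 +$44.44 interest = $1,631.72; pay $597.84 → $1,033.88
Month 2: $1,033.88 +$28.95 interest = $1,062.83; pay $597.84 → $464.99
Month 3: $464.99 +$13.02 interest = $478.01; pay $478.01 → $0.00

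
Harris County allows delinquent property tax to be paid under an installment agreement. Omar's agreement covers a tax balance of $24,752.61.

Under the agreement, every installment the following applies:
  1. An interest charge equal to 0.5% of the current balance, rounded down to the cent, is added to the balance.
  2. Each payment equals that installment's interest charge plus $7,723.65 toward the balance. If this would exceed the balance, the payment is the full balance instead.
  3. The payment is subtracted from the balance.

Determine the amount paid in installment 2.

$7,808.79

Installment 1: $24,752.61 +$123.76 interest = $24,876.37; pay $7,847.41 → $17,028.96
Installment 2: $17,028.96 +$85.14 interest = $17,114.10; pay $7,808.79 → $9,305.31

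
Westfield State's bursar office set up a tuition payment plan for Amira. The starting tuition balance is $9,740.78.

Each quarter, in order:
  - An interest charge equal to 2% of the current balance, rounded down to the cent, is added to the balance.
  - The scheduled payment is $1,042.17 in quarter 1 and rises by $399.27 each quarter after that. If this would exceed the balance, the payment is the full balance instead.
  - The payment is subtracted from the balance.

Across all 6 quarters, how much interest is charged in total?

$745.65

# | Opening | Interest | Payment | End bal
1 | $9,740.78 | $194.81 | $1,042.17 | $8,893.42
2 | $8,893.42 | $177.86 | $1,441.44 | $7,629.84
3 | $7,629.84 | $152.59 | $1,840.71 | $5,941.72
4 | $5,941.72 | $118.83 | $2,239.98 | $3,820.57
5 | $3,820.57 | $76.41 | $2,639.25 | $1,257.73
6 | $1,257.73 | $25.15 | $1,282.88 | $0.00
Total interest: $194.81 + $177.86 + $152.59 + $118.83 + $76.41 + $25.15 = $745.65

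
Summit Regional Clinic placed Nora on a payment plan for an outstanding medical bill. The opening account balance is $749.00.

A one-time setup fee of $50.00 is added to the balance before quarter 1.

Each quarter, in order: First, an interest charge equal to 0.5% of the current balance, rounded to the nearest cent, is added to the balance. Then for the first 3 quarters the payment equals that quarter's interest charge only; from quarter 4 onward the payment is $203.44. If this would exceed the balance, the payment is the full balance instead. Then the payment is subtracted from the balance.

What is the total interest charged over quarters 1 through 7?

$21.99

# | Opening | Interest | Payment | End bal
1 | $799.00 | $4.00 | $4.00 | $799.00
2 | $799.00 | $4.00 | $4.00 | $799.00
3 | $799.00 | $4.00 | $4.00 | $799.00
4 | $799.00 | $4.00 | $203.44 | $599.56
5 | $599.56 | $3.00 | $203.44 | $399.12
6 | $399.12 | $2.00 | $203.44 | $197.68
7 | $197.68 | $0.99 | $198.67 | $0.00
Total interest: $4.00 + $4.00 + $4.00 + $4.00 + $3.00 + $2.00 + $0.99 = $21.99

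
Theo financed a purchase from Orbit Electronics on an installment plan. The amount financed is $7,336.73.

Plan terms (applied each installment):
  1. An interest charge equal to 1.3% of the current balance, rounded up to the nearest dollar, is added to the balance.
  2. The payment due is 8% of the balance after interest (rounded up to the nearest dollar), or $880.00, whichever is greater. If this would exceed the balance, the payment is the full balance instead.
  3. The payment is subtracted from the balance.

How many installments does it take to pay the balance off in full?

9

Installment 1: $7,336.73 +$96.00 interest = $7,432.73; pay $880.00 → $6,552.73
Installment 2: $6,552.73 +$86.00 interest = $6,638.73; pay $880.00 → $5,758.73
Installment 3: $5,758.73 +$75.00 interest = $5,833.73; pay $880.00 → $4,953.73
Installment 4: $4,953.73 +$65.00 interest = $5,018.73; pay $880.00 → $4,138.73
Installment 5: $4,138.73 +$54.00 interest = $4,192.73; pay $880.00 → $3,312.73
Installment 6: $3,312.73 +$44.00 interest = $3,356.73; pay $880.00 → $2,476.73
Installment 7: $2,476.73 +$33.00 interest = $2,509.73; pay $880.00 → $1,629.73
Installment 8: $1,629.73 +$22.00 interest = $1,651.73; pay $880.00 → $771.73
Installment 9: $771.73 +$11.00 interest = $782.73; pay $782.73 → $0.00
Balance reaches $0.00 in installment 9.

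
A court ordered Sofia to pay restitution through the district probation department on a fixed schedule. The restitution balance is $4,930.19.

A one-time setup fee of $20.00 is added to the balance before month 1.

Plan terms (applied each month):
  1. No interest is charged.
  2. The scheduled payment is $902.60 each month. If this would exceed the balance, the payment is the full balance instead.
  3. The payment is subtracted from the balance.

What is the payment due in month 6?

Month 1: opening $4,950.19; payment $902.60; balance $4,047.59
Month 2: opening $4,047.59; payment $902.60; balance $3,144.99
Month 3: opening $3,144.99; payment $902.60; balance $2,242.39
Month 4: opening $2,242.39; payment $902.60; balance $1,339.79
Month 5: opening $1,339.79; payment $902.60; balance $437.19
Month 6: opening $437.19; payment $437.19; balance $0.00

$437.19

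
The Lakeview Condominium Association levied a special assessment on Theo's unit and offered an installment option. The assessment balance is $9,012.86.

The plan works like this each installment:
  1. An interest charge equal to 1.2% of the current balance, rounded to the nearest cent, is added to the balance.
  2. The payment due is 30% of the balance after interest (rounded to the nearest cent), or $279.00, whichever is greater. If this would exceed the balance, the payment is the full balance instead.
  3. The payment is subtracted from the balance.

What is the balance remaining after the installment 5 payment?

Installment 1: opening $9,012.86; interest $108.15 → $9,121.01; payment $2,736.30; balance $6,384.71
Installment 2: opening $6,384.71; interest $76.62 → $6,461.33; payment $1,938.40; balance $4,522.93
Installment 3: opening $4,522.93; interest $54.28 → $4,577.21; payment $1,373.16; balance $3,204.05
Installment 4: opening $3,204.05; interest $38.45 → $3,242.50; payment $972.75; balance $2,269.75
Installment 5: opening $2,269.75; interest $27.24 → $2,296.99; payment $689.10; balance $1,607.89

$1,607.89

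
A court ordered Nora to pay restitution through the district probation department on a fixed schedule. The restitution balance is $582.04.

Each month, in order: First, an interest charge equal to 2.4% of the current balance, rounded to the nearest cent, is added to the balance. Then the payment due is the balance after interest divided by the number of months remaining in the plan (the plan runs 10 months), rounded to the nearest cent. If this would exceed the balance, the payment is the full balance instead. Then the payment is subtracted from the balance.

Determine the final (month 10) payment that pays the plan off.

$73.78

Month 1: $582.04 +$13.97 interest = $596.01; pay $59.60 → $536.41
Month 2: $536.41 +$12.87 interest = $549.28; pay $61.03 → $488.25
Month 3: $488.25 +$11.72 interest = $499.97; pay $62.50 → $437.47
Month 4: $437.47 +$10.50 interest = $447.97; pay $64.00 → $383.97
Month 5: $383.97 +$9.22 interest = $393.19; pay $65.53 → $327.66
Month 6: $327.66 +$7.86 interest = $335.52; pay $67.10 → $268.42
Month 7: $268.42 +$6.44 interest = $274.86; pay $68.72 → $206.14
Month 8: $206.14 +$4.95 interest = $211.09; pay $70.36 → $140.73
Month 9: $140.73 +$3.38 interest = $144.11; pay $72.06 → $72.05
Month 10: $72.05 +$1.73 interest = $73.78; pay $73.78 → $0.00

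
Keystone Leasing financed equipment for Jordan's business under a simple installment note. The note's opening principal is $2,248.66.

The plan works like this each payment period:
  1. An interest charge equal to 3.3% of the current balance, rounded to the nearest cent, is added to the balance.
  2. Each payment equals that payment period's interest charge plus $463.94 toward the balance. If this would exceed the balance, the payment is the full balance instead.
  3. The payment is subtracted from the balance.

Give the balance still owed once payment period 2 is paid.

Payment period 1: opening $2,248.66; interest $74.21 → $2,322.87; payment $538.15; balance $1,784.72
Payment period 2: opening $1,784.72; interest $58.90 → $1,843.62; payment $522.84; balance $1,320.78

$1,320.78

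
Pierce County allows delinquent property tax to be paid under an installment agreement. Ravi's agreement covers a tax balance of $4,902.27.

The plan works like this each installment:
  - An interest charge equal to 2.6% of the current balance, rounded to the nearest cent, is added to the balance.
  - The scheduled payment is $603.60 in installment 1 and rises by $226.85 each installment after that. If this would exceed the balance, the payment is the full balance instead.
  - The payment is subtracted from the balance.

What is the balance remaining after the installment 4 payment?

$1,537.29

# | Opening | Interest | Payment | End bal
1 | $4,902.27 | $127.46 | $603.60 | $4,426.13
2 | $4,426.13 | $115.08 | $830.45 | $3,710.76
3 | $3,710.76 | $96.48 | $1,057.30 | $2,749.94
4 | $2,749.94 | $71.50 | $1,284.15 | $1,537.29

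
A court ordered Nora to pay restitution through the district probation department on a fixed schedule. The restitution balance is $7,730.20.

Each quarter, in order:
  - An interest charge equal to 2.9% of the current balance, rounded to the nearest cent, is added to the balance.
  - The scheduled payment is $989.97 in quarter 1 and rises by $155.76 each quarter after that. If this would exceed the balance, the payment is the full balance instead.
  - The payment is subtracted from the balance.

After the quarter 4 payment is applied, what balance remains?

Quarter 1: $7,730.20 +$224.18 interest = $7,954.38; pay $989.97 → $6,964.41
Quarter 2: $6,964.41 +$201.97 interest = $7,166.38; pay $1,145.73 → $6,020.65
Quarter 3: $6,020.65 +$174.60 interest = $6,195.25; pay $1,301.49 → $4,893.76
Quarter 4: $4,893.76 +$141.92 interest = $5,035.68; pay $1,457.25 → $3,578.43

$3,578.43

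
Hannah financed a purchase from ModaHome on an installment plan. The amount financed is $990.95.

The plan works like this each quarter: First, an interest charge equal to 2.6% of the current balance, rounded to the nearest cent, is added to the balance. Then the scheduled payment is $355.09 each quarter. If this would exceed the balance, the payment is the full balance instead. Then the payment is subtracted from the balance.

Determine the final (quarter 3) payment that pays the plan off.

Quarter 1: $990.95 +$25.76 interest = $1,016.71; pay $355.09 → $661.62
Quarter 2: $661.62 +$17.20 interest = $678.82; pay $355.09 → $323.73
Quarter 3: $323.73 +$8.42 interest = $332.15; pay $332.15 → $0.00

$332.15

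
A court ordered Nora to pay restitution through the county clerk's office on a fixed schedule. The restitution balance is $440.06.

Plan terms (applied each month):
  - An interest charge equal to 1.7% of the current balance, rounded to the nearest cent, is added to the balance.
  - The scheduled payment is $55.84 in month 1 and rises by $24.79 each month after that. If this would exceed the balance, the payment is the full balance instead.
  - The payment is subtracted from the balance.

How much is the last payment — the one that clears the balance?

$92.75

Month 1: opening $440.06; interest $7.48 → $447.54; payment $55.84; balance $391.70
Month 2: opening $391.70; interest $6.66 → $398.36; payment $80.63; balance $317.73
Month 3: opening $317.73; interest $5.40 → $323.13; payment $105.42; balance $217.71
Month 4: opening $217.71; interest $3.70 → $221.41; payment $130.21; balance $91.20
Month 5: opening $91.20; interest $1.55 → $92.75; payment $92.75; balance $0.00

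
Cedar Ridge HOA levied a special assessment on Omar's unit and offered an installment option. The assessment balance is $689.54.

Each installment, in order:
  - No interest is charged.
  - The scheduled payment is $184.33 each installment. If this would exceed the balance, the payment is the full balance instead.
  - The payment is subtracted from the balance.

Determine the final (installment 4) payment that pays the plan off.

$136.55

Installment 1: $689.54 − $184.33 → $505.21
Installment 2: $505.21 − $184.33 → $320.88
Installment 3: $320.88 − $184.33 → $136.55
Installment 4: $136.55 − $136.55 → $0.00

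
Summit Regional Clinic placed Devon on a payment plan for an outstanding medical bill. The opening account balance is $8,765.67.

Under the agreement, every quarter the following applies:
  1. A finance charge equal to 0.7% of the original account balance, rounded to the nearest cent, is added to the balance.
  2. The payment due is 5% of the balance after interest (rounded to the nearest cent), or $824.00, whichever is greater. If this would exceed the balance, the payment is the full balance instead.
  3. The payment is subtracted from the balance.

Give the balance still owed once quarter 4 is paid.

$5,715.11

Quarter 1: $8,765.67 +$61.36 interest = $8,827.03; pay $824.00 → $8,003.03
Quarter 2: $8,003.03 +$61.36 interest = $8,064.39; pay $824.00 → $7,240.39
Quarter 3: $7,240.39 +$61.36 interest = $7,301.75; pay $824.00 → $6,477.75
Quarter 4: $6,477.75 +$61.36 interest = $6,539.11; pay $824.00 → $5,715.11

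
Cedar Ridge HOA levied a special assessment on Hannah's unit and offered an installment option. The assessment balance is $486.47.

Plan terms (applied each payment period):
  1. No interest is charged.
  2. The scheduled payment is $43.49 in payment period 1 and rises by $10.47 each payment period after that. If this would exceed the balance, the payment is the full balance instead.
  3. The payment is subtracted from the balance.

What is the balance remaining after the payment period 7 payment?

$0.00

Payment period 1: $486.47 − $43.49 → $442.98
Payment period 2: $442.98 − $53.96 → $389.02
Payment period 3: $389.02 − $64.43 → $324.59
Payment period 4: $324.59 − $74.90 → $249.69
Payment period 5: $249.69 − $85.37 → $164.32
Payment period 6: $164.32 − $95.84 → $68.48
Payment period 7: $68.48 − $68.48 → $0.00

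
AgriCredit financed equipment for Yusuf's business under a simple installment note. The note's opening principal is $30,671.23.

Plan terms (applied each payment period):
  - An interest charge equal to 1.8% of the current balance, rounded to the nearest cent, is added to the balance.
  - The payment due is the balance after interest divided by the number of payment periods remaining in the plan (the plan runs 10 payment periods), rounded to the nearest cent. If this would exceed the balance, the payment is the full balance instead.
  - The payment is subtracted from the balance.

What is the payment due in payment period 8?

Payment period 1: $30,671.23 +$552.08 interest = $31,223.31; pay $3,122.33 → $28,100.98
Payment period 2: $28,100.98 +$505.82 interest = $28,606.80; pay $3,178.53 → $25,428.27
Payment period 3: $25,428.27 +$457.71 interest = $25,885.98; pay $3,235.75 → $22,650.23
Payment period 4: $22,650.23 +$407.70 interest = $23,057.93; pay $3,293.99 → $19,763.94
Payment period 5: $19,763.94 +$355.75 interest = $20,119.69; pay $3,353.28 → $16,766.41
Payment period 6: $16,766.41 +$301.80 interest = $17,068.21; pay $3,413.64 → $13,654.57
Payment period 7: $13,654.57 +$245.78 interest = $13,900.35; pay $3,475.09 → $10,425.26
Payment period 8: $10,425.26 +$187.65 interest = $10,612.91; pay $3,537.64 → $7,075.27

$3,537.64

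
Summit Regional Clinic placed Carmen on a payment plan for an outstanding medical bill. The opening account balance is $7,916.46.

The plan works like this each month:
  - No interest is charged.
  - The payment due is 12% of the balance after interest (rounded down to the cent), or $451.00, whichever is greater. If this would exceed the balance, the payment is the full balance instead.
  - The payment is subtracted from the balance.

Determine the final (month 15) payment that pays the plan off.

Month 1: opening $7,916.46; payment $949.97; balance $6,966.49
Month 2: opening $6,966.49; payment $835.97; balance $6,130.52
Month 3: opening $6,130.52; payment $735.66; balance $5,394.86
Month 4: opening $5,394.86; payment $647.38; balance $4,747.48
Month 5: opening $4,747.48; payment $569.69; balance $4,177.79
Month 6: opening $4,177.79; payment $501.33; balance $3,676.46
Month 7: opening $3,676.46; payment $451.00; balance $3,225.46
Month 8: opening $3,225.46; payment $451.00; balance $2,774.46
Month 9: opening $2,774.46; payment $451.00; balance $2,323.46
Month 10: opening $2,323.46; payment $451.00; balance $1,872.46
Month 11: opening $1,872.46; payment $451.00; balance $1,421.46
Month 12: opening $1,421.46; payment $451.00; balance $970.46
Month 13: opening $970.46; payment $451.00; balance $519.46
Month 14: opening $519.46; payment $451.00; balance $68.46
Month 15: opening $68.46; payment $68.46; balance $0.00

$68.46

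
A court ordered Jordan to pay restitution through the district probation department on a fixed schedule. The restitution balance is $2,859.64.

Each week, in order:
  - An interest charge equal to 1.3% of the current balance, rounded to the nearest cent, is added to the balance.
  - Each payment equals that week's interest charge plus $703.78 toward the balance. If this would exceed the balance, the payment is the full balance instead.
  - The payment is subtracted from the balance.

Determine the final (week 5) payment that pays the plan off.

$45.10

Week 1: $2,859.64 +$37.18 interest = $2,896.82; pay $740.96 → $2,155.86
Week 2: $2,155.86 +$28.03 interest = $2,183.89; pay $731.81 → $1,452.08
Week 3: $1,452.08 +$18.88 interest = $1,470.96; pay $722.66 → $748.30
Week 4: $748.30 +$9.73 interest = $758.03; pay $713.51 → $44.52
Week 5: $44.52 +$0.58 interest = $45.10; pay $45.10 → $0.00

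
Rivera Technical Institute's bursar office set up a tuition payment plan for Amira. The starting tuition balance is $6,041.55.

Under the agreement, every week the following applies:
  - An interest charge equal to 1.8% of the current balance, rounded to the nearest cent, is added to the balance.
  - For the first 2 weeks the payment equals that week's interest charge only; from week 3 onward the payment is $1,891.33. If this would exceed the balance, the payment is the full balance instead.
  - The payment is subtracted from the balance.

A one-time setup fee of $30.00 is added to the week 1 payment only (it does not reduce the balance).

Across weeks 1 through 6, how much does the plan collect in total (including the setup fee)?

Week 1: $6,041.55 +$108.75 interest = $6,150.30; pay $108.75 (+ $30.00 fee) → $6,041.55
Week 2: $6,041.55 +$108.75 interest = $6,150.30; pay $108.75 → $6,041.55
Week 3: $6,041.55 +$108.75 interest = $6,150.30; pay $1,891.33 → $4,258.97
Week 4: $4,258.97 +$76.66 interest = $4,335.63; pay $1,891.33 → $2,444.30
Week 5: $2,444.30 +$44.00 interest = $2,488.30; pay $1,891.33 → $596.97
Week 6: $596.97 +$10.75 interest = $607.72; pay $607.72 → $0.00
Total paid: $6,529.21

$6,529.21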